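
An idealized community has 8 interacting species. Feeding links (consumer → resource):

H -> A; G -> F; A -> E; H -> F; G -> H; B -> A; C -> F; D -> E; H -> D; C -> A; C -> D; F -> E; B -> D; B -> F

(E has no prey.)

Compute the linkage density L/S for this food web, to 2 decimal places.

L/S = 1.75

There are L = 14 links among S = 8 species.
L/S = 14/8 = 1.7500 ≈ 1.75.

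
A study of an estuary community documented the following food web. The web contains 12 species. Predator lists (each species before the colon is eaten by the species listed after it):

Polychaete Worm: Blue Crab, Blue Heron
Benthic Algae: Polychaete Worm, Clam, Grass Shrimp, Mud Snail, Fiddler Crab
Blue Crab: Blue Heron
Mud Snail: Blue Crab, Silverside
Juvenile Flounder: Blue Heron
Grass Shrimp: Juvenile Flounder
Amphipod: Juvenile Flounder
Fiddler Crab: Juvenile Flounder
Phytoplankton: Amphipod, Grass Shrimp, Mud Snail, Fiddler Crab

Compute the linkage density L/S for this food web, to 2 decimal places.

L/S = 1.50

There are L = 18 links among S = 12 species.
L/S = 18/12 = 1.5000 ≈ 1.50.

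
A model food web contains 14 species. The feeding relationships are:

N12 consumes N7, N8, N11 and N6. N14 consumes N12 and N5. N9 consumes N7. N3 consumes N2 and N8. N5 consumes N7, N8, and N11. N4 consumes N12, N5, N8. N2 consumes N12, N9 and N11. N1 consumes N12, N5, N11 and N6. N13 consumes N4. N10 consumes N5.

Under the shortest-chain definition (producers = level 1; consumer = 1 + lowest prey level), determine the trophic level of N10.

Trophic level 3

N7 is a producer → level 1.
N5 eats N7 → level 2.
N10 eats N5 → level 3.
No prey of N10 is below level 2, so 3 is the minimum.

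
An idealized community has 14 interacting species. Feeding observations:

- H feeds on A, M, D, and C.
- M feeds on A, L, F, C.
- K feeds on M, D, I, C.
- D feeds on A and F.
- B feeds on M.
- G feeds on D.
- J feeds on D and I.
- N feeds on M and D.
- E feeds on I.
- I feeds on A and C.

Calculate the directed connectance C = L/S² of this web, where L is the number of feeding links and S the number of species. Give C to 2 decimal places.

The web has S = 14 species and L = 23 feeding links.
C = L / S² = 23 / 196 = 0.1173 ≈ 0.12.

C = 0.12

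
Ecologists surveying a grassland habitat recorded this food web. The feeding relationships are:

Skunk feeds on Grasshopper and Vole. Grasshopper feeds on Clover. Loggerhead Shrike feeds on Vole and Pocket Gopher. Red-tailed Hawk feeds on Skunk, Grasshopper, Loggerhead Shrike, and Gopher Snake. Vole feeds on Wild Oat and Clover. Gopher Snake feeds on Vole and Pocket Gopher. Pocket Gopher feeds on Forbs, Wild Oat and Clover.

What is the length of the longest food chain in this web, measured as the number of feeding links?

One longest chain: Wild Oat → Vole → Skunk → Red-tailed Hawk.
It has 4 species and 3 links.

3 links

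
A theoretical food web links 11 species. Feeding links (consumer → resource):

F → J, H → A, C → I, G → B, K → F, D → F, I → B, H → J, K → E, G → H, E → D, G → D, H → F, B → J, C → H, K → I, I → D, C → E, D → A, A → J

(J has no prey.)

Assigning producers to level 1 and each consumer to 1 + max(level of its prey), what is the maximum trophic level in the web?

5

Producers (level 1): J.
J → F → D → I → K gives K level 5.
No species has a prey at level 5, so no species reaches level 6.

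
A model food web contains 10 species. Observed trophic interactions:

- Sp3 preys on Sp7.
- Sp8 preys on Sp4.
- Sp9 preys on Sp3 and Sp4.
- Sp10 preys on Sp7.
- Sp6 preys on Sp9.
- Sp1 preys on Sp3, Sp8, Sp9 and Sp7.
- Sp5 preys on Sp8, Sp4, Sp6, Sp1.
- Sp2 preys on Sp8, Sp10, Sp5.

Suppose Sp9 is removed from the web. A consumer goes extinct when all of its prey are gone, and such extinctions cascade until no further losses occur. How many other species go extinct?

1

Remove Sp9.
Round 1: Sp6 (all prey gone) → extinct.
No further losses. Total secondary extinctions: 1.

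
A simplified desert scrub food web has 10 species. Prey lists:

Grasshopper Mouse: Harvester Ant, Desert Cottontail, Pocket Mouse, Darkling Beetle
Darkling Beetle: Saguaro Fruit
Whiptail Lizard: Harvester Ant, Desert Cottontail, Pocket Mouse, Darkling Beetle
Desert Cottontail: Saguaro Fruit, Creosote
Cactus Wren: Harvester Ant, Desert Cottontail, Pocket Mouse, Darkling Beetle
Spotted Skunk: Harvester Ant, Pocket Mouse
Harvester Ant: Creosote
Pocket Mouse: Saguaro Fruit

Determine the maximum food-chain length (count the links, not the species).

One longest chain: Creosote → Harvester Ant → Cactus Wren.
It has 3 species and 2 links.

2 links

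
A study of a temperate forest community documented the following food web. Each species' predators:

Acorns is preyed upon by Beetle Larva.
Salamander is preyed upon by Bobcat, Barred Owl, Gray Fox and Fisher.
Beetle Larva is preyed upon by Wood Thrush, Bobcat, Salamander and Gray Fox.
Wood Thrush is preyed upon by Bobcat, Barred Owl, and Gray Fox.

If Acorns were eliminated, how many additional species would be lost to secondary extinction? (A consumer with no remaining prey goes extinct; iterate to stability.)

7

Remove Acorns.
Round 1: Beetle Larva (all prey gone) → extinct.
Round 2: Salamander (all prey gone), Wood Thrush (all prey gone) → extinct.
Round 3: Fisher (all prey gone), Bobcat (all prey gone), Gray Fox (all prey gone), Barred Owl (all prey gone) → extinct.
No further losses. Total secondary extinctions: 7.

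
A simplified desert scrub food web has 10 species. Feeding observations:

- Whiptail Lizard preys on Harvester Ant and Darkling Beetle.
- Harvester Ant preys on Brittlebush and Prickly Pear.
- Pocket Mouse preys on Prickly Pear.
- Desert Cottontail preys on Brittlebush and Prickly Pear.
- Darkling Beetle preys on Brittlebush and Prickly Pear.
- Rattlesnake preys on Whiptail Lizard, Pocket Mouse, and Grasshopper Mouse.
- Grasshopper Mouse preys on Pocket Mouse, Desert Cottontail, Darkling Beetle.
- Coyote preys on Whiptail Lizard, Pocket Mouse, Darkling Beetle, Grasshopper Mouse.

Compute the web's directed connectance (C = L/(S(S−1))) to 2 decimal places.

C = 0.21

The web has S = 10 species and L = 19 feeding links.
C = L / (S(S−1)) = 19 / 90 = 0.2111 ≈ 0.21.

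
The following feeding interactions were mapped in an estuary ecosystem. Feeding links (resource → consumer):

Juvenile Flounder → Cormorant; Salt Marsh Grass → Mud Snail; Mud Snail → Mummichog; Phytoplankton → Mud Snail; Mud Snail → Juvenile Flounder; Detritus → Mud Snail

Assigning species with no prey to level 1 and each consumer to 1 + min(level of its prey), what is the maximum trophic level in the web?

4

Basal resources (level 1): Salt Marsh Grass, Phytoplankton, Detritus.
Following each consumer down to its lowest-level prey: Salt Marsh Grass → Mud Snail → Juvenile Flounder → Cormorant (levels 1 through 4).
All prey of Cormorant (Juvenile Flounder 3) are at level 3 or above, so Cormorant is at level 1 + 3 = 4.
Every consumer has at least one prey at level 3 or below, so none exceeds level 4.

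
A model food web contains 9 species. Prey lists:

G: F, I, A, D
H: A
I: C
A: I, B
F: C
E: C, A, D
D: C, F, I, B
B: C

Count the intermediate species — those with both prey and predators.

Intermediate species (has both prey and predators): F, I, B, A, D.
Count: 5.

5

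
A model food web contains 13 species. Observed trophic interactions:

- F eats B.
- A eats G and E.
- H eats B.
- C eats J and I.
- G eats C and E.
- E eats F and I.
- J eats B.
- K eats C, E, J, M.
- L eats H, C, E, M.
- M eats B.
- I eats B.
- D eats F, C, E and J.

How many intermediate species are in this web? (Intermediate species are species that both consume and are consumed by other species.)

Intermediate species (has both prey and predators): F, J, M, H, I, C, E, G.
Count: 8.

8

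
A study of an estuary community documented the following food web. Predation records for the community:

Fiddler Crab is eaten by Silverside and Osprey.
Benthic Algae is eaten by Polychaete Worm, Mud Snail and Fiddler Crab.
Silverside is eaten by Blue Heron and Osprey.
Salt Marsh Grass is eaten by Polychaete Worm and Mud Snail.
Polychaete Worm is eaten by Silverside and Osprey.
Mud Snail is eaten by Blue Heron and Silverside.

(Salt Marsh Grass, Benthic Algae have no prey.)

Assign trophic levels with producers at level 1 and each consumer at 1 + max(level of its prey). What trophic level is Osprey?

Trophic level 4

Salt Marsh Grass is a producer → level 1.
Mud Snail eats Salt Marsh Grass (level 1); other prey at levels: Benthic Algae 1 → level 2.
Silverside eats Mud Snail (level 2); other prey at levels: Polychaete Worm 2, Fiddler Crab 2 → level 3.
Osprey eats Silverside (level 3); other prey at levels: Polychaete Worm 2, Fiddler Crab 2 → level 4.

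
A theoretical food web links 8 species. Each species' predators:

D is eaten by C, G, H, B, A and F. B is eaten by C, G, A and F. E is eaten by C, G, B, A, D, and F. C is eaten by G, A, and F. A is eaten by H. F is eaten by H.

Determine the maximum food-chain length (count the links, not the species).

5 links

One longest chain: E → D → B → C → A → H.
It has 6 species and 5 links.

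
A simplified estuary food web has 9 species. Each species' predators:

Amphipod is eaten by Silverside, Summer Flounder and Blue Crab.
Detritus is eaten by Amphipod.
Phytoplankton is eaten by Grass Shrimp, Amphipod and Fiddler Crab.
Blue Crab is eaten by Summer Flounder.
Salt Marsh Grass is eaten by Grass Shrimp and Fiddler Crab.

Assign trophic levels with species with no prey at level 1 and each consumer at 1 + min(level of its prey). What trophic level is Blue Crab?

Trophic level 3

Phytoplankton has no prey (basal) → level 1.
Amphipod eats Phytoplankton → level 2.
Blue Crab eats Amphipod → level 3.
No prey of Blue Crab is below level 2, so 3 is the minimum.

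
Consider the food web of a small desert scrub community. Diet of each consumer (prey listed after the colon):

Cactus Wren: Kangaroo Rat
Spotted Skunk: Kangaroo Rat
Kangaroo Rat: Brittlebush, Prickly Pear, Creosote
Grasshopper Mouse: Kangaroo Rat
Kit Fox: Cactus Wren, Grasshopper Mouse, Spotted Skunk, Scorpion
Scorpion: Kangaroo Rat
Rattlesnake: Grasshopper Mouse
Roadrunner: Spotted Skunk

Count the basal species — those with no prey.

Basal species (no prey listed): Brittlebush, Prickly Pear, Creosote.
Count: 3.

3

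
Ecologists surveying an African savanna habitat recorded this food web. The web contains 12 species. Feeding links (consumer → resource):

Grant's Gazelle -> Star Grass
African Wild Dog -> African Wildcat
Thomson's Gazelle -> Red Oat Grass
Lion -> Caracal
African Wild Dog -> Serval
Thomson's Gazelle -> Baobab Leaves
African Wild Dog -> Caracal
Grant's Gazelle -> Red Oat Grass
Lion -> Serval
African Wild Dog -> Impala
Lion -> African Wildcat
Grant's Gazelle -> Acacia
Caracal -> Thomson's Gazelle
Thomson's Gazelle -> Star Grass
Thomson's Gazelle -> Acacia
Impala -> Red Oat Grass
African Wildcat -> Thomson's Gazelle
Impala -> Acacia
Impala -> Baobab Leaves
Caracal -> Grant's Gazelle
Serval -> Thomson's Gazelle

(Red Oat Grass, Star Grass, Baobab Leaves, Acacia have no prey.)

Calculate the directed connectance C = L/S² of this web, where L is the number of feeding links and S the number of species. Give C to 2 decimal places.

The web has S = 12 species and L = 21 feeding links.
C = L / S² = 21 / 144 = 0.1458 ≈ 0.15.

C = 0.15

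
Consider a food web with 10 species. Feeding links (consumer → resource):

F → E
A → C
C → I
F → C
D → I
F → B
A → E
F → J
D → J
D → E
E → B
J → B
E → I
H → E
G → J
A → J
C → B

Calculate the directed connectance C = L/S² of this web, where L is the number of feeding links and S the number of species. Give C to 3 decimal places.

The web has S = 10 species and L = 17 feeding links.
C = L / S² = 17 / 100 = 0.1700 ≈ 0.170.

C = 0.170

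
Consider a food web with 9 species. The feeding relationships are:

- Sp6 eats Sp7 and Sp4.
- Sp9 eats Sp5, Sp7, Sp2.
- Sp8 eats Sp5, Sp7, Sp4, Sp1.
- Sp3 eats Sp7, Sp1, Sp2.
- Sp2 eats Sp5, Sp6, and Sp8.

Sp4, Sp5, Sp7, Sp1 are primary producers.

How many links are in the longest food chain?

3 links

One longest chain: Sp4 → Sp6 → Sp2 → Sp9.
It has 4 species and 3 links.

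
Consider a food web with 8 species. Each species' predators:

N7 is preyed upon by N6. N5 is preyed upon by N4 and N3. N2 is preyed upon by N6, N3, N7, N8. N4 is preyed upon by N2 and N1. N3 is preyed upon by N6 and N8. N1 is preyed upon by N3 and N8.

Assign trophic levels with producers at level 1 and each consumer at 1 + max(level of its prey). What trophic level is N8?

Trophic level 5

N5 is a producer → level 1.
N4 eats N5 → level 2.
N1 eats N4 → level 3.
N3 eats N1 (level 3); other prey at levels: N5 1, N2 3 → level 4.
N8 eats N3 (level 4); other prey at levels: N1 3, N2 3 → level 5.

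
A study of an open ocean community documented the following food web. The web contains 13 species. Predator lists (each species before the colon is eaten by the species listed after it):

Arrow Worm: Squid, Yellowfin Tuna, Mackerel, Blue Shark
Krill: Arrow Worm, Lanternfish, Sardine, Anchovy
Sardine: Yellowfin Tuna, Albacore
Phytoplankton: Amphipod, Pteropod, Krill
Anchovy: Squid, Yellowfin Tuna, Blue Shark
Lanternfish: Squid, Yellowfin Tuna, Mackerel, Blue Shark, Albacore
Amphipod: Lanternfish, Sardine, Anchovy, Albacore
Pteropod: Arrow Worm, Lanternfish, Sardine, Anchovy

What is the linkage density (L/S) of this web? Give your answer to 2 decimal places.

L/S = 2.23

There are L = 29 links among S = 13 species.
L/S = 29/13 = 2.2308 ≈ 2.23.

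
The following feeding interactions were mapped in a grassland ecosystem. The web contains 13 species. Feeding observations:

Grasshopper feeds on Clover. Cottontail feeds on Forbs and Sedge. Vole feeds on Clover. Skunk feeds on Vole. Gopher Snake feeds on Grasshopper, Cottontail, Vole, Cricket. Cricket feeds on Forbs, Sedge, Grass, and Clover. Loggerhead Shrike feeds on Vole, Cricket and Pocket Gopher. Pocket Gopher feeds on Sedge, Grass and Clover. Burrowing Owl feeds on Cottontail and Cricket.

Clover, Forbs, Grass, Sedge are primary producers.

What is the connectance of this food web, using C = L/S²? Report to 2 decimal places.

The web has S = 13 species and L = 21 feeding links.
C = L / S² = 21 / 169 = 0.1243 ≈ 0.12.

C = 0.12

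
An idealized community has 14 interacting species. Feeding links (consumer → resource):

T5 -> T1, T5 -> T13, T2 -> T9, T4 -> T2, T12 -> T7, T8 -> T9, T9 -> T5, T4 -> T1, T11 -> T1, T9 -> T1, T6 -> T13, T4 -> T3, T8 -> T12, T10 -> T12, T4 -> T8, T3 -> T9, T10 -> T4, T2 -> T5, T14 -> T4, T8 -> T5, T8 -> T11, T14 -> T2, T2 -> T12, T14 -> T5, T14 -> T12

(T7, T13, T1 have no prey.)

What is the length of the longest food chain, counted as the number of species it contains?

6 species

One longest chain: T13 → T5 → T9 → T8 → T4 → T14.
It has 6 species and 5 links.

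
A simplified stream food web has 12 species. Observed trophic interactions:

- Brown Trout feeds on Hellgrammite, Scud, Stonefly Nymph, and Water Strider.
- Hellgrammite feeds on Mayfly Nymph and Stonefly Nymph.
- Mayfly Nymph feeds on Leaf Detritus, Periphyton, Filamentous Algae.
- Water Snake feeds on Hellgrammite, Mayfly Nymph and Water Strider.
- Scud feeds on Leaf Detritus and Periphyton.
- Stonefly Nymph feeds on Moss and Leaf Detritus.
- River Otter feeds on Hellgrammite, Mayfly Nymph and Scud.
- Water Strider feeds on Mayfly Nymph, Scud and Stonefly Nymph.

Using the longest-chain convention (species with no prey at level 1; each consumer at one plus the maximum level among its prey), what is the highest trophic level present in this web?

Basal resources (level 1): Filamentous Algae, Leaf Detritus, Moss, Periphyton.
Filamentous Algae → Mayfly Nymph → Hellgrammite → Water Snake gives Water Snake level 4.
No species has a prey at level 4, so no species reaches level 5.

4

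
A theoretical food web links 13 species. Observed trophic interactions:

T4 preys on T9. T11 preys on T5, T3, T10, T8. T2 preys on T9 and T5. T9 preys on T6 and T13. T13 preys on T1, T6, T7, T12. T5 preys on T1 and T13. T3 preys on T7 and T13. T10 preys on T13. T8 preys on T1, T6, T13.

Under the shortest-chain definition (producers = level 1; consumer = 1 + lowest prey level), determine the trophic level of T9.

Trophic level 2

T6 is a producer → level 1.
T9 eats T6 → level 2.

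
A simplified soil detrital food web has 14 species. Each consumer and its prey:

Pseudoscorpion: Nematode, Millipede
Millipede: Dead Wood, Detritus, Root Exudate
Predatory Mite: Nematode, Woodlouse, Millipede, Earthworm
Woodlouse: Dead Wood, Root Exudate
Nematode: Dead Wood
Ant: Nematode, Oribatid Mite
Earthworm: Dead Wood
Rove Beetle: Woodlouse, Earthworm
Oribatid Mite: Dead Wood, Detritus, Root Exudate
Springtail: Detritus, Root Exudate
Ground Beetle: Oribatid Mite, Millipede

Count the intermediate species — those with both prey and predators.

5

Intermediate species (has both prey and predators): Nematode, Oribatid Mite, Woodlouse, Millipede, Earthworm.
Count: 5.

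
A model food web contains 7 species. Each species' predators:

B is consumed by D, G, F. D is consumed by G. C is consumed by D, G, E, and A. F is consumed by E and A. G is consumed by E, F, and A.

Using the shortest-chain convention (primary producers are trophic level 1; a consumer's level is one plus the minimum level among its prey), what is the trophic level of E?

Trophic level 2

C is a producer → level 1.
E eats C → level 2.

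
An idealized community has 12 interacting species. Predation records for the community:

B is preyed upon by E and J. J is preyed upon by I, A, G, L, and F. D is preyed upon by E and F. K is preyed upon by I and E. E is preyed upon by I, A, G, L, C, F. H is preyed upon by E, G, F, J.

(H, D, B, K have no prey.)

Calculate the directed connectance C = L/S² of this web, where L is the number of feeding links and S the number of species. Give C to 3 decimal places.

The web has S = 12 species and L = 21 feeding links.
C = L / S² = 21 / 144 = 0.1458 ≈ 0.146.

C = 0.146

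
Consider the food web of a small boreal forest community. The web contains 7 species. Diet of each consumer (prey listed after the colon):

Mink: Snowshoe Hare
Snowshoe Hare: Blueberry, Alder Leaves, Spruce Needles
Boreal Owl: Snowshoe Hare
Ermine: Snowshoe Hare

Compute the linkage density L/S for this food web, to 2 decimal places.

L/S = 0.86

There are L = 6 links among S = 7 species.
L/S = 6/7 = 0.8571 ≈ 0.86.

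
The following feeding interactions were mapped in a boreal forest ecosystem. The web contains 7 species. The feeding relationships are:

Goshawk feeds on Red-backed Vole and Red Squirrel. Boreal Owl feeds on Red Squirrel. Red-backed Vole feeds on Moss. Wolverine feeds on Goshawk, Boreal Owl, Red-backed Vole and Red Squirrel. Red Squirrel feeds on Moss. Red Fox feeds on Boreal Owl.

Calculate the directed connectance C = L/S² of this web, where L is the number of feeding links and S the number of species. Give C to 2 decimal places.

The web has S = 7 species and L = 10 feeding links.
C = L / S² = 10 / 49 = 0.2041 ≈ 0.20.

C = 0.20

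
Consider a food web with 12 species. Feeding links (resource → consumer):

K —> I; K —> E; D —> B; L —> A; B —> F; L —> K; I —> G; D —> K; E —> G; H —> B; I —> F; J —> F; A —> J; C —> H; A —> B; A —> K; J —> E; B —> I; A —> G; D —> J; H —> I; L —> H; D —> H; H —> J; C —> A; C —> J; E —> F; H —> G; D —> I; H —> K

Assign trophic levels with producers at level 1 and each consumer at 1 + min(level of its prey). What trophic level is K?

D is a producer → level 1.
K eats D → level 2.

Trophic level 2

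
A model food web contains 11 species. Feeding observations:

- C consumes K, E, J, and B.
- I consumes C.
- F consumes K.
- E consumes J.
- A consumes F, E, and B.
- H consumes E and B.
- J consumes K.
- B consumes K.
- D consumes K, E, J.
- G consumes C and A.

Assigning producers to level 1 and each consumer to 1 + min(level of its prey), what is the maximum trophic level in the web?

3

Producers (level 1): K.
Following each consumer down to its lowest-level prey: K → J → E (levels 1 through 3).
All prey of E (J 2) are at level 2 or above, so E is at level 1 + 2 = 3.
Every consumer has at least one prey at level 2 or below, so none exceeds level 3.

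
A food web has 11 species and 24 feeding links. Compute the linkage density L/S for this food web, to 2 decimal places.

There are L = 24 links among S = 11 species.
L/S = 24/11 = 2.1818 ≈ 2.18.

L/S = 2.18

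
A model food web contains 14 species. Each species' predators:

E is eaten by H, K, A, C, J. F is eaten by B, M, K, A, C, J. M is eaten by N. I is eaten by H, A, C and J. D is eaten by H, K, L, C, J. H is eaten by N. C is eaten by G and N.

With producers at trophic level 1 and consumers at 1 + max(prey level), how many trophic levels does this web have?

Producers (level 1): F, I, D, E.
I → H → N gives N level 3.
No species has a prey at level 3, so no species reaches level 4.

3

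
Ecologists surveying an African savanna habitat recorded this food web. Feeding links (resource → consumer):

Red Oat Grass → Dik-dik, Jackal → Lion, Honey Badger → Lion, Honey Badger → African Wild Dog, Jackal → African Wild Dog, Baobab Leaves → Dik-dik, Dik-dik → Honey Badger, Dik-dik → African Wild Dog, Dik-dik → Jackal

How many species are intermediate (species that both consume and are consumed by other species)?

3

Intermediate species (has both prey and predators): Dik-dik, Jackal, Honey Badger.
Count: 3.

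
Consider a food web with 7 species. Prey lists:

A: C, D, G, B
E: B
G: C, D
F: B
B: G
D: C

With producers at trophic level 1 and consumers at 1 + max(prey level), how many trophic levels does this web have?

5

Producers (level 1): C.
C → D → G → B → F gives F level 5.
No species has a prey at level 5, so no species reaches level 6.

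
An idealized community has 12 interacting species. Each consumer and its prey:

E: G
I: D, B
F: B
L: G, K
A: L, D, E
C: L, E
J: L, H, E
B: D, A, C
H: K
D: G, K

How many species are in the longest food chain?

One longest chain: G → L → C → B → F.
It has 5 species and 4 links.

5 species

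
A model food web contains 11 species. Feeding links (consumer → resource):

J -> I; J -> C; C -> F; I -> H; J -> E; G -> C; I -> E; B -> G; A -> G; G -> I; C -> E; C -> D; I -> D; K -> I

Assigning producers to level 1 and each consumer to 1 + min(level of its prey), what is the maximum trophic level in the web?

Producers (level 1): H, E, D, F.
Following each consumer down to its lowest-level prey: E → C → G → B (levels 1 through 4).
All prey of B (G 3) are at level 3 or above, so B is at level 1 + 3 = 4.
Every consumer has at least one prey at level 3 or below, so none exceeds level 4.

4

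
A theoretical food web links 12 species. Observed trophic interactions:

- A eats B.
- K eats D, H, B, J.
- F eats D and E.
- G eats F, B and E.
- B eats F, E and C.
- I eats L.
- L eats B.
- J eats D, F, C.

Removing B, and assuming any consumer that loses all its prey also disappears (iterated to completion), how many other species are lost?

Remove B.
Round 1: A (all prey gone), L (all prey gone) → extinct.
Round 2: I (all prey gone) → extinct.
No further losses. Total secondary extinctions: 3.

3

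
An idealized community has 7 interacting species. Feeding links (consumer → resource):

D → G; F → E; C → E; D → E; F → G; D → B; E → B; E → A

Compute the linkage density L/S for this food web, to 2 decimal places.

L/S = 1.14

There are L = 8 links among S = 7 species.
L/S = 8/7 = 1.1429 ≈ 1.14.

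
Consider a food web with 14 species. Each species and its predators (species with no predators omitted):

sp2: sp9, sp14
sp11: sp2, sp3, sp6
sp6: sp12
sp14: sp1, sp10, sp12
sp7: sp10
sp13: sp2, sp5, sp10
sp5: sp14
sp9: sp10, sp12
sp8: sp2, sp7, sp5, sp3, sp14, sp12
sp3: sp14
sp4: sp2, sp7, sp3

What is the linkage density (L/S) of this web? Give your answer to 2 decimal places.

There are L = 26 links among S = 14 species.
L/S = 26/14 = 1.8571 ≈ 1.86.

L/S = 1.86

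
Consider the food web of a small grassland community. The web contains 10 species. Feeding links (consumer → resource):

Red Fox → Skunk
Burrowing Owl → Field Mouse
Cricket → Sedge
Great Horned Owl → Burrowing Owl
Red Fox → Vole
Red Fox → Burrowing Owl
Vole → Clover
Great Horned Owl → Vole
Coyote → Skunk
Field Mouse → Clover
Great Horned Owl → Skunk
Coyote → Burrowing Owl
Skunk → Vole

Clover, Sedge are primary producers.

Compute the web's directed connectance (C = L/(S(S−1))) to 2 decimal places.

The web has S = 10 species and L = 13 feeding links.
C = L / (S(S−1)) = 13 / 90 = 0.1444 ≈ 0.14.

C = 0.14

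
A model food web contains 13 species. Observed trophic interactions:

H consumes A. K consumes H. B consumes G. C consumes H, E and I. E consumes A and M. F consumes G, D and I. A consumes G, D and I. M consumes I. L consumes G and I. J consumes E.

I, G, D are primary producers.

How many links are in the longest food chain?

One longest chain: I → A → H → K.
It has 4 species and 3 links.

3 links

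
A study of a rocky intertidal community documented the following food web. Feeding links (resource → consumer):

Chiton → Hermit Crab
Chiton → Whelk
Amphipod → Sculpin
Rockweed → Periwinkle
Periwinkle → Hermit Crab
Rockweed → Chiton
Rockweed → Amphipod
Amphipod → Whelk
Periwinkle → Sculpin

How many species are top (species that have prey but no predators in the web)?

Top species (has prey, but nothing eats it): Sculpin, Whelk, Hermit Crab.
Count: 3.

3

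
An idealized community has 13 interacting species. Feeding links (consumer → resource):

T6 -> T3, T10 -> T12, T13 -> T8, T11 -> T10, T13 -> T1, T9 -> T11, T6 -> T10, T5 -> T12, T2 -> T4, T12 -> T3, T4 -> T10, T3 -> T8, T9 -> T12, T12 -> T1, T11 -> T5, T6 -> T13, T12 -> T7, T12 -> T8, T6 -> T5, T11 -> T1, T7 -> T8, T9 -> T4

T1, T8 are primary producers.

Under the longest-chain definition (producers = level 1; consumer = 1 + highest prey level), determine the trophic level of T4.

Trophic level 5

T8 is a producer → level 1.
T7 eats T8 → level 2.
T12 eats T7 (level 2); other prey at levels: T1 1, T8 1, T3 2 → level 3.
T10 eats T12 → level 4.
T4 eats T10 → level 5.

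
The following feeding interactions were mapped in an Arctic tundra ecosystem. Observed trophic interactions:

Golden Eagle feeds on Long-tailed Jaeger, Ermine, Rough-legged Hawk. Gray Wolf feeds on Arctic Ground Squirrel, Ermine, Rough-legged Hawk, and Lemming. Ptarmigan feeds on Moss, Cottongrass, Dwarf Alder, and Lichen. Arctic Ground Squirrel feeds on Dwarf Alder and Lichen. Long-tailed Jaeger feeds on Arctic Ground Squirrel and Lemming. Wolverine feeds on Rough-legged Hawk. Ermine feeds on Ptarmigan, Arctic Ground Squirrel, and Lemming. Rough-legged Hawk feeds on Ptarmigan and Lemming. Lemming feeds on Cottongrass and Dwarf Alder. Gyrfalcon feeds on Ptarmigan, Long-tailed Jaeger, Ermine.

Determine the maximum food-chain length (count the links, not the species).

One longest chain: Cottongrass → Lemming → Rough-legged Hawk → Wolverine.
It has 4 species and 3 links.

3 links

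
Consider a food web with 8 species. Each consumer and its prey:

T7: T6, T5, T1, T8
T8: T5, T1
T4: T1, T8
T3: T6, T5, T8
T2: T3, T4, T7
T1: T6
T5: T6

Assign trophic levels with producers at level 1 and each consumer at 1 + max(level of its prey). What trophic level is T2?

T6 is a producer → level 1.
T5 eats T6 → level 2.
T8 eats T5 (level 2); other prey at levels: T1 2 → level 3.
T3 eats T8 (level 3); other prey at levels: T6 1, T5 2 → level 4.
T2 eats T3 (level 4); other prey at levels: T4 4, T7 4 → level 5.

Trophic level 5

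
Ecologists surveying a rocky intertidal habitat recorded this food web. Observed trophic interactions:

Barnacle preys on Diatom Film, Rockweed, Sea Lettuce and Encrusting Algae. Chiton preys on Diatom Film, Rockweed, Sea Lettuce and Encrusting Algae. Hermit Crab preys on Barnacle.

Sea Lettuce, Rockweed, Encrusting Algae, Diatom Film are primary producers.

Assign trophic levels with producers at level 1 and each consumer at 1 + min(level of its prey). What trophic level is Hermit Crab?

Trophic level 3

Sea Lettuce is a producer → level 1.
Barnacle eats Sea Lettuce → level 2.
Hermit Crab eats Barnacle → level 3.
No prey of Hermit Crab is below level 2, so 3 is the minimum.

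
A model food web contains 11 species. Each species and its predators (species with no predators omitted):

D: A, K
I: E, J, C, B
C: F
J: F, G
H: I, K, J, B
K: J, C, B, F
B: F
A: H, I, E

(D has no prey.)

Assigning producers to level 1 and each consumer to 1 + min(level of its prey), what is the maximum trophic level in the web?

Producers (level 1): D.
Following each consumer down to its lowest-level prey: D → K → J → G (levels 1 through 4).
All prey of G (J 3) are at level 3 or above, so G is at level 1 + 3 = 4.
Every consumer has at least one prey at level 3 or below, so none exceeds level 4.

4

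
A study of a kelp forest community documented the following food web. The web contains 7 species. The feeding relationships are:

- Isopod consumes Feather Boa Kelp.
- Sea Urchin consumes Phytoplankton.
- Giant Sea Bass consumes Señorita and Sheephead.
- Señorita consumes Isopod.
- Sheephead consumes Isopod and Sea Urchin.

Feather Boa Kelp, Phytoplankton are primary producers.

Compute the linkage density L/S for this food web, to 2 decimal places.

L/S = 1.00

There are L = 7 links among S = 7 species.
L/S = 7/7 = 1.0000 ≈ 1.00.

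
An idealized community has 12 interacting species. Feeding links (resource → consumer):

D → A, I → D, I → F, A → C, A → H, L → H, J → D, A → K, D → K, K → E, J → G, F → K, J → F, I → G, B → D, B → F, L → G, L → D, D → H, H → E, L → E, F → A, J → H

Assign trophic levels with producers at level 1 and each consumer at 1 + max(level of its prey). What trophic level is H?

Trophic level 4

J is a producer → level 1.
D eats J (level 1); other prey at levels: B 1, I 1, L 1 → level 2.
A eats D (level 2); other prey at levels: F 2 → level 3.
H eats A (level 3); other prey at levels: J 1, L 1, D 2 → level 4.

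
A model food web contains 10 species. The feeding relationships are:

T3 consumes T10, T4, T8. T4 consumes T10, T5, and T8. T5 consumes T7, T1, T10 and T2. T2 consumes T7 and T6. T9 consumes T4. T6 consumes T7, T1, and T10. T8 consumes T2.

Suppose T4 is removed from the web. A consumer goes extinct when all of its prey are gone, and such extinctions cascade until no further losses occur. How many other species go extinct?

Remove T4.
Round 1: T9 (all prey gone) → extinct.
No further losses. Total secondary extinctions: 1.

1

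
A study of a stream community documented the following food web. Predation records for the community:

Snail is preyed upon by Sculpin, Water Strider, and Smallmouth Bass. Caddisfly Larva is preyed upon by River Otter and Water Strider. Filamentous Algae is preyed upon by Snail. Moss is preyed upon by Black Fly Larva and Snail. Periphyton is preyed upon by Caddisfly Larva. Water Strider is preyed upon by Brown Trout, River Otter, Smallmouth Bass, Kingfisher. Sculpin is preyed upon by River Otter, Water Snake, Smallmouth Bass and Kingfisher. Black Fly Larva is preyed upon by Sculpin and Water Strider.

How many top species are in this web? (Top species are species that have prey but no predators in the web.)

5

Top species (has prey, but nothing eats it): Brown Trout, Water Snake, River Otter, Smallmouth Bass, Kingfisher.
Count: 5.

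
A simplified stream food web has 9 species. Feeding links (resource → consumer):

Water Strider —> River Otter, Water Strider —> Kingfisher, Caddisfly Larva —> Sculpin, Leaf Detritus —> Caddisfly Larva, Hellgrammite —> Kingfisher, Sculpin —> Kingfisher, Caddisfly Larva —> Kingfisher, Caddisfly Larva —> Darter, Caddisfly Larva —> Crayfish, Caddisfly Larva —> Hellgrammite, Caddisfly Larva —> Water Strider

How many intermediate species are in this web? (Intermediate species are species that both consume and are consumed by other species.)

4

Intermediate species (has both prey and predators): Caddisfly Larva, Hellgrammite, Sculpin, Water Strider.
Count: 4.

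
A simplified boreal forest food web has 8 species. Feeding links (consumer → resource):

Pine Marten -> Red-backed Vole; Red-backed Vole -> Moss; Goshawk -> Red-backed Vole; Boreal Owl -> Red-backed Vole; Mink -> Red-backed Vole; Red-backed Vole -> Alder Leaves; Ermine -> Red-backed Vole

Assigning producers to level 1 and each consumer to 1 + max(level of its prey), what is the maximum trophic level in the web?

Producers (level 1): Alder Leaves, Moss.
Alder Leaves → Red-backed Vole → Boreal Owl gives Boreal Owl level 3.
No species has a prey at level 3, so no species reaches level 4.

3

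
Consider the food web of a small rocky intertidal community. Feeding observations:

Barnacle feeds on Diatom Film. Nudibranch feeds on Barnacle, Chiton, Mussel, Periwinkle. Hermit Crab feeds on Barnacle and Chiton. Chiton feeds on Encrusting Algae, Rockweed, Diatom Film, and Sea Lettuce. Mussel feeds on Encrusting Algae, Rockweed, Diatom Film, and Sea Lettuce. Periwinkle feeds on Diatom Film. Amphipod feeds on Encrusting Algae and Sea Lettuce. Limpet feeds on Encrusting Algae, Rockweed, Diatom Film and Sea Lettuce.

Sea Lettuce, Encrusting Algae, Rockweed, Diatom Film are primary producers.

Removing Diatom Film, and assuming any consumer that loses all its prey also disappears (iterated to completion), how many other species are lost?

2

Remove Diatom Film.
Round 1: Periwinkle (all prey gone), Barnacle (all prey gone) → extinct.
No further losses. Total secondary extinctions: 2.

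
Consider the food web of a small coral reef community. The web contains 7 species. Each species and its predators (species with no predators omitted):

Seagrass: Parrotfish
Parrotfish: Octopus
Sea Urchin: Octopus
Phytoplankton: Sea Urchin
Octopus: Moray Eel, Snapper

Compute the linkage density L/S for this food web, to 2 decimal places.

There are L = 6 links among S = 7 species.
L/S = 6/7 = 0.8571 ≈ 0.86.

L/S = 0.86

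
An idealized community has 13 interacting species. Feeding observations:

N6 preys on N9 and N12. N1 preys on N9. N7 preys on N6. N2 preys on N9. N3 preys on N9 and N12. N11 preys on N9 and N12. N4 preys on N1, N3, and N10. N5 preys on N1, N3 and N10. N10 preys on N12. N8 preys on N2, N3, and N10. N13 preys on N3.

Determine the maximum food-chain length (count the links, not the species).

One longest chain: N12 → N6 → N7.
It has 3 species and 2 links.

2 links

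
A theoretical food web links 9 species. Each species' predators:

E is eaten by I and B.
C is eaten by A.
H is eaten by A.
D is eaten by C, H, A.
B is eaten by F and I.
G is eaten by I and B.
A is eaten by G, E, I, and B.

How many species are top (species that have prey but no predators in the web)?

2

Top species (has prey, but nothing eats it): F, I.
Count: 2.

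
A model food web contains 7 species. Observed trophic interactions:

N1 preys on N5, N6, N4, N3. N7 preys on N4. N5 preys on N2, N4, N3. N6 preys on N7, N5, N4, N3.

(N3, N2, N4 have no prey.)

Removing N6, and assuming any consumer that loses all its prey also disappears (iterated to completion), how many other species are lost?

0

Remove N6.
Every predator of it retains at least one other prey: N1 still has N3, N4, N5.
No consumer loses all prey, so no secondary extinctions occur.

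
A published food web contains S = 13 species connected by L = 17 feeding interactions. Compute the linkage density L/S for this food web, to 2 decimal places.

There are L = 17 links among S = 13 species.
L/S = 17/13 = 1.3077 ≈ 1.31.

L/S = 1.31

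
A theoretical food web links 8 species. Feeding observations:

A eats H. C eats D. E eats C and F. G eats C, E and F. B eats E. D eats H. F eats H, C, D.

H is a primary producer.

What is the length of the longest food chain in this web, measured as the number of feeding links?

One longest chain: H → D → C → F → E → B.
It has 6 species and 5 links.

5 links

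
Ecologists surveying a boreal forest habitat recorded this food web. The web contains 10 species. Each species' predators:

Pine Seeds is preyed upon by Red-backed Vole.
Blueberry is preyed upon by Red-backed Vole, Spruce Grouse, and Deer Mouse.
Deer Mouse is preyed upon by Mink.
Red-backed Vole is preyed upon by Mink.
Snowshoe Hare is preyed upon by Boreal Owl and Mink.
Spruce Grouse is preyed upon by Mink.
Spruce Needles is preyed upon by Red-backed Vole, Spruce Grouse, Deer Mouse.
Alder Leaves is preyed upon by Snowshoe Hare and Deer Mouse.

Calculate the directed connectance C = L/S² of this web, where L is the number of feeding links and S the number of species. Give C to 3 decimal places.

The web has S = 10 species and L = 14 feeding links.
C = L / S² = 14 / 100 = 0.1400 ≈ 0.140.

C = 0.140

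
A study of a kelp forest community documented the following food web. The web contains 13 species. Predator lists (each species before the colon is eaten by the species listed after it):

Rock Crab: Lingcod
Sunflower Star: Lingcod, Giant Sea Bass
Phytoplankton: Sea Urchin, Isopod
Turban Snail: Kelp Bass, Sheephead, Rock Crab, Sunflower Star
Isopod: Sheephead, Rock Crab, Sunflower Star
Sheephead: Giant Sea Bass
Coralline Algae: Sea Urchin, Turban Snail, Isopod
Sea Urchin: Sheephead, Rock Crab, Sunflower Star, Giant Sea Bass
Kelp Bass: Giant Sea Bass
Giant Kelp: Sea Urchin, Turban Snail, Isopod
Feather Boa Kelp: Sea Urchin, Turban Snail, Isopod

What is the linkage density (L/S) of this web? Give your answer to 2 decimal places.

There are L = 27 links among S = 13 species.
L/S = 27/13 = 2.0769 ≈ 2.08.

L/S = 2.08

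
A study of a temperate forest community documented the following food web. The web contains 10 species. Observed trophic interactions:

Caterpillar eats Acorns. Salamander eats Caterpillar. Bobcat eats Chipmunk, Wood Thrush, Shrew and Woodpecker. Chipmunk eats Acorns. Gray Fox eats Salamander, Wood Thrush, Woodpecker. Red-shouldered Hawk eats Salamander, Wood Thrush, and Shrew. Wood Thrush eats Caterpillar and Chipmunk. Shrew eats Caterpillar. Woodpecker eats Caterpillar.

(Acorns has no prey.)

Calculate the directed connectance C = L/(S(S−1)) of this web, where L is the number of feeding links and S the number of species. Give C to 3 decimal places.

C = 0.189

The web has S = 10 species and L = 17 feeding links.
C = L / (S(S−1)) = 17 / 90 = 0.1889 ≈ 0.189.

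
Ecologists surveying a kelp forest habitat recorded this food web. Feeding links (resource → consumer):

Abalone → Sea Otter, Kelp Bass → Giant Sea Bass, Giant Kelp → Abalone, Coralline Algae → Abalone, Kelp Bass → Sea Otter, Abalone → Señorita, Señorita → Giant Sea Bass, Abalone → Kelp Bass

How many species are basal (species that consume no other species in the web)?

2

Basal species (no prey listed): Giant Kelp, Coralline Algae.
Count: 2.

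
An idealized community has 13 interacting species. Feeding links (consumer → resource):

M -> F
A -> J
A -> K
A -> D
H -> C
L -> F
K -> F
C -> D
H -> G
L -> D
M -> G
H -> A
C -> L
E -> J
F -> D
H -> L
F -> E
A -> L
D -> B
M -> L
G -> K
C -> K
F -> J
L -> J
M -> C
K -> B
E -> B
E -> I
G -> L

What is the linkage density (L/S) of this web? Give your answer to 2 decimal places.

L/S = 2.23

There are L = 29 links among S = 13 species.
L/S = 29/13 = 2.2308 ≈ 2.23.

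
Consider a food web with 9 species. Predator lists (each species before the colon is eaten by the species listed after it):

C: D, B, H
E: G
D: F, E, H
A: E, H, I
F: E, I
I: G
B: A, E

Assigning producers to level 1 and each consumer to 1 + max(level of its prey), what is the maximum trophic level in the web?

Producers (level 1): C.
C → D → F → E → G gives G level 5.
No species has a prey at level 5, so no species reaches level 6.

5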